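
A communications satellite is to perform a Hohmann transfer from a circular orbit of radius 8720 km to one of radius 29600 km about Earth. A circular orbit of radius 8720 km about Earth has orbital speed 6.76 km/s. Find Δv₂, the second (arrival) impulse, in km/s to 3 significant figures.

From the circular-orbit relation v² = μ/r at r = 8720 km: μ = v²r = (6.76)² × 8720 = 3.98483×10^5 km³/s².
Semi-major axis of the transfer orbit: a_t = (8720 + 29600)/2 = 19160 km.
Circular speed at r = 29600 km: v_c = √(μ/r) = 3.669 km/s.
Transfer-orbit speed at the same r (vis-viva, a = a_t): v_t = √[μ(2/r − 1/a_t)] = 2.475 km/s.
Δv₂ = |v_t − v_c| = |2.475 − 3.669| = 1.194 km/s.

Δv₂ = 1.19 km/s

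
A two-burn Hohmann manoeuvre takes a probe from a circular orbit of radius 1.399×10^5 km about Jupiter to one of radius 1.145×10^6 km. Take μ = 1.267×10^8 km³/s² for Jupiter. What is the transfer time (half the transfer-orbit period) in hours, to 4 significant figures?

t = 39.92 hours

Semi-major axis of the transfer orbit: a_t = (1.399×10^5 + 1.145×10^6)/2 = 6.4245×10^5 km.
Transfer time t = π√(a_t³/μ) = π√((6.4245×10^5)³ / 1.267×10^8) = 1.437×10^5 s.
Converting: 1.437×10^5 s ÷ 3600 s/hour = 39.92 hours.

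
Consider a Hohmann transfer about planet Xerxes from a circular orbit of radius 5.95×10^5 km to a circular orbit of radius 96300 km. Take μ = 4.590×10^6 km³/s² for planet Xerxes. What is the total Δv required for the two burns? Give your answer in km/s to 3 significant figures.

The Hohmann ellipse has a_t = (r₁ + r₂)/2 = 3.4565×10^5 km.
At r₁ the circular-orbit speed is v₁ = √(μ/r₁) = 2.77746 km/s.
On the transfer ellipse at r₁, vis-viva equation gives v_a = √[μ(2/r₁ − 1/a_t)] = 1.46603 km/s.
First burn Δv₁ = |v_a − v₁| = 1.31143 km/s.
Circular speed at r₂: v₂ = √(μ/r₂) = 6.90388 km/s.
Transfer-orbit speed at r₂: v_p = √[μ(2/r₂ − 1/a_t)] = 9.05802 km/s.
Second burn Δv₂ = |v₂ − v_p| = 2.15414 km/s.
Δv = Δv₁ + Δv₂ = 1.31143 + 2.15414 = 3.466 km/s.

Δv = 3.47 km/s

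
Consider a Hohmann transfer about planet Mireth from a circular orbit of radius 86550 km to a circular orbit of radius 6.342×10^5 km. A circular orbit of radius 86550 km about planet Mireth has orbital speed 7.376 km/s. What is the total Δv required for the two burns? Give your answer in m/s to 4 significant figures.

Δv = 3798 m/s

From the circular-orbit relation v² = μ/r at r = 86550 km: μ = v²r = (7.376)² × 86550 = 4.70879×10^6 km³/s².
Semi-major axis of the transfer orbit: a_t = (86550 + 6.342×10^5)/2 = 3.60375×10^5 km.
At r₁ the circular-orbit speed is v₁ = √(μ/r₁) = 7.376 km/s.
On the transfer ellipse at r₁, vis-viva equation gives v_p = √[μ(2/r₁ − 1/a_t)] = 9.785 km/s.
First burn Δv₁ = |v_p − v₁| = 2.409 km/s.
Circular speed at r₂: v₂ = √(μ/r₂) = 2.7248 km/s.
Transfer-orbit speed at r₂: v_a = √[μ(2/r₂ − 1/a_t)] = 1.3354 km/s.
Second burn Δv₂ = |v₂ − v_a| = 1.389 km/s.
Total Δv = Δv₁ + Δv₂ = 3.798 km/s.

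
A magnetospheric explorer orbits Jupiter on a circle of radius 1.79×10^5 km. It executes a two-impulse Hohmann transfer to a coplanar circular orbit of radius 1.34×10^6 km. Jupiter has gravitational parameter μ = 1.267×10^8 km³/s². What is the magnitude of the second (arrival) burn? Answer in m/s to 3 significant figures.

The Hohmann ellipse has a_t = (r₁ + r₂)/2 = 7.595×10^5 km.
On the circular orbit at r = 1.340×10^6 km, v_c = √(μ/r) = 9.724 km/s.
Transfer-orbit speed at the same r (vis-viva, a = a_t): v_t = √[μ(2/r − 1/a_t)] = 4.721 km/s.
Δv₂ = |v_t − v_c| = |4.721 − 9.724| = 5.003 km/s.

Δv₂ = 5000 m/s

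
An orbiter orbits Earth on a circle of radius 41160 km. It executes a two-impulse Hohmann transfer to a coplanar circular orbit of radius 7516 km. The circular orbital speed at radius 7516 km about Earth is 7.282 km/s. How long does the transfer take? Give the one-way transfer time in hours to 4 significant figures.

t = 5.248 hours

From the circular-orbit relation v² = μ/r at r = 7516 km: μ = v²r = (7.282)² × 7516 = 3.98555×10^5 km³/s².
Transfer-ellipse semi-major axis a_t = (r₁ + r₂)/2 = (41160 + 7516)/2 = 24338 km.
Transfer time t = π√(a_t³/μ) = π√((24338)³ / 3.98555×10^5) = 18894 s.
Converting: 18894 s ÷ 3600 s/hour = 5.248 hours.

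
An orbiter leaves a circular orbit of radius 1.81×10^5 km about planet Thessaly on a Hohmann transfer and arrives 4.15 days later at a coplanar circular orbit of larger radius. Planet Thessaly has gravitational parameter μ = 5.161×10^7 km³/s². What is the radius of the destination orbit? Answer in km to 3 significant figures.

Transfer time t = 4.15 days = 3.5856×10^5 s, and t = π√(a_t³/μ).
So a_t = (μ t²/π²)^(1/3) = (5.161×10^7 × (3.5856×10^5)² / π²)^(1/3) = 8.7603×10^5 km.
Since a_t = (r₁ + r₂)/2, r₂ = 2a_t − r₁ = 2×8.7603×10^5 − 1.810×10^5 = 1.57106×10^6 km.

r₂ = 1.57×10^6 km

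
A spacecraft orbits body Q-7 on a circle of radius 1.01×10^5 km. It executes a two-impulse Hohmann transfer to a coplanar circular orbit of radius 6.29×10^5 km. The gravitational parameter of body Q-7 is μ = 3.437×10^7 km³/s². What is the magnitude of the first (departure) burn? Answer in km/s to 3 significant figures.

Transfer-ellipse semi-major axis a_t = (r₁ + r₂)/2 = (1.010×10^5 + 6.290×10^5)/2 = 3.650×10^5 km.
Circular speed at r = 1.010×10^5 km: v_c = √(μ/r) = 18.447 km/s.
Vis-viva on the transfer ellipse at r = 1.010×10^5 km gives v_t = √[μ(2/r − 1/a_t)] = 24.216 km/s.
Δv₁ = |v_t − v_c| = |24.216 − 18.447| = 5.769 km/s.

Δv₁ = 5.77 km/s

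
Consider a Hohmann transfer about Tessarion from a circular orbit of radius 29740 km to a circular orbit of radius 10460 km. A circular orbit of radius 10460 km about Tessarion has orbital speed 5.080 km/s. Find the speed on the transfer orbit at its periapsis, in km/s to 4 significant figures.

From the circular-orbit relation v² = μ/r at r = 10460 km: μ = v²r = (5.080)² × 10460 = 2.69935×10^5 km³/s².
Transfer-ellipse semi-major axis a_t = (r₁ + r₂)/2 = (29740 + 10460)/2 = 20100 km.
At periapsis, r = 10460 km.
Applying v² = μ(2/r − 1/a_t): v = 6.179 km/s.

v = 6.179 km/s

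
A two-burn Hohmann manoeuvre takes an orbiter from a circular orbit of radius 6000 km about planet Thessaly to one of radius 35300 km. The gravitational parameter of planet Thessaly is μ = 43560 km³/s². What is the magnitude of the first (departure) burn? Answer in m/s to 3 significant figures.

Δv₁ = 828 m/s

The Hohmann ellipse has a_t = (r₁ + r₂)/2 = 20650 km.
Circular speed at r = 6000 km: v_c = √(μ/r) = 2.69444 km/s.
Vis-viva on the transfer ellipse at r = 6000 km gives v_t = √[μ(2/r − 1/a_t)] = 3.52286 km/s.
Δv₁ = |v_t − v_c| = |3.52286 − 2.69444| = 0.8284 km/s.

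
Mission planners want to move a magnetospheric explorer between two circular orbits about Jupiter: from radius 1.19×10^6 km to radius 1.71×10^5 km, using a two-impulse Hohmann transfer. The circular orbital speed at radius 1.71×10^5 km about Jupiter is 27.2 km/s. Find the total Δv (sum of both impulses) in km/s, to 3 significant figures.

From the circular-orbit relation v² = μ/r at r = 1.71×10^5 km: μ = v²r = (27.2)² × 1.71×10^5 = 1.26513×10^8 km³/s².
Semi-major axis of the transfer orbit: a_t = (1.190×10^6 + 1.710×10^5)/2 = 6.805×10^5 km.
At r₁ the circular-orbit speed is v₁ = √(μ/r₁) = 10.311 km/s.
Transfer-orbit speed at r₁ (vis-viva equation): v_a = √[μ(2/r₁ − 1/a_t)] = 5.1687 km/s.
First burn Δv₁ = |v_a − v₁| = 5.142 km/s.
Circular speed at r₂: v₂ = √(μ/r₂) = 27.200 km/s.
Transfer-orbit speed at r₂: v_p = √[μ(2/r₂ − 1/a_t)] = 35.969 km/s.
Second burn Δv₂ = |v₂ − v_p| = 8.769 km/s.
Total Δv = Δv₁ + Δv₂ = 13.91 km/s.

Δv = 13.9 km/s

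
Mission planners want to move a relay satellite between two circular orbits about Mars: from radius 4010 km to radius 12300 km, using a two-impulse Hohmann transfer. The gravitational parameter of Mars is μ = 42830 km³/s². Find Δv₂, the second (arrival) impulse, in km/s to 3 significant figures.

Δv₂ = 0.558 km/s

Transfer-ellipse semi-major axis a_t = (r₁ + r₂)/2 = (4010 + 12300)/2 = 8155 km.
Circular speed at r = 12300 km: v_c = √(μ/r) = 1.8660 km/s.
Vis-viva on the transfer ellipse at r = 12300 km gives v_t = √[μ(2/r − 1/a_t)] = 1.3085 km/s.
Δv₂ = |v_t − v_c| = |1.3085 − 1.8660| = 0.5575 km/s.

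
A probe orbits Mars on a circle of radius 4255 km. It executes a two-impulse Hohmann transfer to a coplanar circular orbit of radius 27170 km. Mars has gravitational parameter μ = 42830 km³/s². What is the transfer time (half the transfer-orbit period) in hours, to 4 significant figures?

Transfer-ellipse semi-major axis a_t = (r₁ + r₂)/2 = (4255 + 27170)/2 = 15712.5 km.
Half the transfer-orbit period gives t = π√(a_t³/μ) = 29898 s.
Converting: 29898 s ÷ 3600 s/hour = 8.305 hours.

t = 8.305 hours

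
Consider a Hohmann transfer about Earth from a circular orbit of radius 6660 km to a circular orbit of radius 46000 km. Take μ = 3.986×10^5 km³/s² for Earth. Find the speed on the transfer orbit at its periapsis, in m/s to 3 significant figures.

The Hohmann ellipse has a_t = (r₁ + r₂)/2 = 26330 km.
At periapsis, r = 6660 km.
Vis-viva: v = √[μ(2/r − 1/a_t)] = √[3.986×10^5 × (2/6660 − 1/26330)] = 10.23 km/s.

v = 10200 m/s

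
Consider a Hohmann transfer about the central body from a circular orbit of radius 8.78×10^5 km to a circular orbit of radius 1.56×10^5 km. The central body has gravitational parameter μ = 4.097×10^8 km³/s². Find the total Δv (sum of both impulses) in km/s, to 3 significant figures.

Δv = 25.3 km/s

Semi-major axis of the transfer orbit: a_t = (8.780×10^5 + 1.560×10^5)/2 = 5.170×10^5 km.
Circular speed at r₁: v₁ = √(μ/r₁) = √(4.097×10^8/8.780×10^5) = 21.6016 km/s.
On the transfer ellipse at r₁, vis-viva equation gives v_a = √[μ(2/r₁ − 1/a_t)] = 11.8660 km/s.
First burn Δv₁ = |v_a − v₁| = 9.7356 km/s.
Circular speed at r₂: v₂ = √(μ/r₂) = 51.247 km/s.
Transfer-orbit speed at r₂: v_p = √[μ(2/r₂ − 1/a_t)] = 66.784 km/s.
Second burn Δv₂ = |v₂ − v_p| = 15.537 km/s.
Total Δv = Δv₁ + Δv₂ = 25.27 km/s.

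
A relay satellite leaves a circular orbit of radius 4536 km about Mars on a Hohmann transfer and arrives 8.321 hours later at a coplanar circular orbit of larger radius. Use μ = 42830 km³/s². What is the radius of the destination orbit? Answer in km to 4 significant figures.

r₂ = 26930 km

Transfer time t = 8.321 hours = 29955.6 s, and t = π√(a_t³/μ).
So a_t = (μ t²/π²)^(1/3) = (42830 × (29955.6)² / π²)^(1/3) = 15733 km.
Since a_t = (r₁ + r₂)/2, r₂ = 2a_t − r₁ = 2×15733 − 4536 = 26930 km.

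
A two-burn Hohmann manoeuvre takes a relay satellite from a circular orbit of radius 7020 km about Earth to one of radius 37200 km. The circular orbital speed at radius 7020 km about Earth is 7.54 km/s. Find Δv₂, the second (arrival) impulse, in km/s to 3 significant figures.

Δv₂ = 1.43 km/s

From the circular-orbit relation v² = μ/r at r = 7020 km: μ = v²r = (7.54)² × 7020 = 3.99098×10^5 km³/s².
Transfer-ellipse semi-major axis a_t = (r₁ + r₂)/2 = (7020 + 37200)/2 = 22110 km.
Circular speed at r = 37200 km: v_c = √(μ/r) = 3.2754 km/s.
Transfer-orbit speed at the same r (vis-viva, a = a_t): v_t = √[μ(2/r − 1/a_t)] = 1.8456 km/s.
Δv₂ = |v_t − v_c| = |1.8456 − 3.2754| = 1.430 km/s.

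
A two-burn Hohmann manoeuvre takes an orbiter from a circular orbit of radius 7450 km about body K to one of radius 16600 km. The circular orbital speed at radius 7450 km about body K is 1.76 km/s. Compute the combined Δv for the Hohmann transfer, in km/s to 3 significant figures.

From the circular-orbit relation v² = μ/r at r = 7450 km: μ = v²r = (1.76)² × 7450 = 23077.1 km³/s².
Semi-major axis of the transfer orbit: a_t = (7450 + 16600)/2 = 12025 km.
At r₁ the circular-orbit speed is v₁ = √(μ/r₁) = 1.7600 km/s.
On the transfer ellipse at r₁, v² = μ(2/r − 1/a) gives v_p = √[μ(2/r₁ − 1/a_t)] = 2.0679 km/s.
First burn Δv₁ = |v_p − v₁| = 0.3079 km/s.
At r₂, v₂ = √(μ/r₂) = 1.17906 km/s.
Transfer-orbit speed at r₂: v_a = √[μ(2/r₂ − 1/a_t)] = 0.928052 km/s.
Second burn Δv₂ = |v₂ − v_a| = 0.2510 km/s.
Total Δv = Δv₁ + Δv₂ = 0.5589 km/s.

Δv = 0.559 km/s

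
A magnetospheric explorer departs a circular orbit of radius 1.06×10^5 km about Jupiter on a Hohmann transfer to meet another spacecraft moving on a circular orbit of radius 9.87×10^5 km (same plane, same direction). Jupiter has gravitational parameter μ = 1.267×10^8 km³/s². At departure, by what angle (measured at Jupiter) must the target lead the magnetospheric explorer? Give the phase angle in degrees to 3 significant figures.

φ = 106°

Transfer-ellipse semi-major axis a_t = (r₁ + r₂)/2 = (1.060×10^5 + 9.870×10^5)/2 = 5.465×10^5 km.
Transfer time t = π√(a_t³/μ) = 1.1276×10^5 s.
The target's mean motion on its circular orbit is ω₂ = √(μ/r₂³) = 1.1479×10^-5 rad/s.
Angle swept by the target during transfer: ω₂·t = 1.2944 rad = 74.16°.
Arrival is 180° from departure on the ellipse, so φ = 180° − 74.16° = 106°.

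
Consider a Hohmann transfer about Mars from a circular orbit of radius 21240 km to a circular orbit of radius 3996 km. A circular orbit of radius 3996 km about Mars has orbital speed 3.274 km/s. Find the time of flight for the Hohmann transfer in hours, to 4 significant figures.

From the circular-orbit relation v² = μ/r at r = 3996 km: μ = v²r = (3.274)² × 3996 = 42833.4 km³/s².
The Hohmann ellipse has a_t = (r₁ + r₂)/2 = 12618 km.
Transfer time t = π√(a_t³/μ) = π√((12618)³ / 42833.4) = 21515 s.
Converting: 21515 s ÷ 3600 s/hour = 5.976 hours.

t = 5.976 hours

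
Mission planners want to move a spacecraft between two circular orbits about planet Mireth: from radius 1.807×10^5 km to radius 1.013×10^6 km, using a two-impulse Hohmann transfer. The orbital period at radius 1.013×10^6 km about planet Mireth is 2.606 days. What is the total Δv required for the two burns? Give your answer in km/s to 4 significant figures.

From Kepler's third law T² = 4π²r³/μ at r = 1.013×10^6 km, T = 2.606 days = 2.606 × 86400 s = 2.251584×10^5 s: μ = 4π²r³/T² = 8.09491×10^8 km³/s².
Transfer-ellipse semi-major axis a_t = (r₁ + r₂)/2 = (1.807×10^5 + 1.013×10^6)/2 = 5.9685×10^5 km.
At r₁ the circular-orbit speed is v₁ = √(μ/r₁) = 66.93 km/s.
On the transfer ellipse at r₁, vis-viva equation gives v_p = √[μ(2/r₁ − 1/a_t)] = 87.20 km/s.
First burn Δv₁ = |v_p − v₁| = 20.27 km/s.
At r₂, v₂ = √(μ/r₂) = 28.268 km/s.
Transfer-orbit speed at r₂: v_a = √[μ(2/r₂ − 1/a_t)] = 15.554 km/s.
Second burn Δv₂ = |v₂ − v_a| = 12.71 km/s.
Total Δv = Δv₁ + Δv₂ = 32.98 km/s.

Δv = 32.98 km/s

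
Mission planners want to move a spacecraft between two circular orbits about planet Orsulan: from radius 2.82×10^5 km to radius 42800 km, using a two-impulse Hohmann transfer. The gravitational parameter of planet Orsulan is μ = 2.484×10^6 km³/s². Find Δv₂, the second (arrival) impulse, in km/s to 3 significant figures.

Δv₂ = 2.42 km/s

The Hohmann ellipse has a_t = (r₁ + r₂)/2 = 1.624×10^5 km.
Circular speed at r = 42800 km: v_c = √(μ/r) = 7.6182 km/s.
Vis-viva on the transfer ellipse at r = 42800 km gives v_t = √[μ(2/r − 1/a_t)] = 10.039 km/s.
Δv₂ = |v_t − v_c| = |10.039 − 7.6182| = 2.421 km/s.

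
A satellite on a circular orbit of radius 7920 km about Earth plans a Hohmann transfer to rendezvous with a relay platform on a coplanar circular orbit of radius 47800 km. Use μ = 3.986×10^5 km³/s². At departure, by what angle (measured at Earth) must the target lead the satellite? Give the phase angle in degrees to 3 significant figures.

φ = 99.9°

Semi-major axis of the transfer orbit: a_t = (7920 + 47800)/2 = 27860 km.
Transfer time t = π√(a_t³/μ) = 23140 s.
Target angular speed ω₂ = √(μ/r₂³) = 6.041×10^-5 rad/s.
Angle swept by the target during transfer: ω₂·t = 1.3979 rad = 80.09°.
Arrival is 180° from departure on the ellipse, so φ = 180° − 80.09° = 99.9°.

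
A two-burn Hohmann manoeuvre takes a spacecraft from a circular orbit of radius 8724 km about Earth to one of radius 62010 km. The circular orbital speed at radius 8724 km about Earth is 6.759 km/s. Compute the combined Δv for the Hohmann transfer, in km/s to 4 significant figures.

From the circular-orbit relation v² = μ/r at r = 8724 km: μ = v²r = (6.759)² × 8724 = 3.98548×10^5 km³/s².
Transfer-ellipse semi-major axis a_t = (r₁ + r₂)/2 = (8724 + 62010)/2 = 35367 km.
Circular speed at r₁: v₁ = √(μ/r₁) = √(3.98548×10^5/8724) = 6.759 km/s.
Transfer-orbit speed at r₁ (vis-viva equation): v_p = √[μ(2/r₁ − 1/a_t)] = 8.950 km/s.
First burn Δv₁ = |v_p − v₁| = 2.191 km/s.
At r₂, v₂ = √(μ/r₂) = 2.535 km/s.
Transfer-orbit speed at r₂: v_a = √[μ(2/r₂ − 1/a_t)] = 1.259 km/s.
Second burn Δv₂ = |v₂ − v_a| = 1.276 km/s.
Δv = Δv₁ + Δv₂ = 2.191 + 1.276 = 3.467 km/s.

Δv = 3.467 km/s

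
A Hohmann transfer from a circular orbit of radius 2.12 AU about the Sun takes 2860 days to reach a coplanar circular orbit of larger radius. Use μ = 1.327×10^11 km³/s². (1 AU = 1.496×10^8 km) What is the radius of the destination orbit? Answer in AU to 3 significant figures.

r₂ = 10.4 AU

In km: r₁ = 2.12 × 1.496×10^8 = 3.17152×10^8 km.
Transfer time t = 2860 days = 2.47104×10^8 s, and t = π√(a_t³/μ).
So a_t = (μ t²/π²)^(1/3) = (1.327×10^11 × (2.47104×10^8)² / π²)^(1/3) = 9.3636×10^8 km.
Since a_t = (r₁ + r₂)/2, r₂ = 2a_t − r₁ = 2×9.3636×10^8 − 3.17152×10^8 = 1.555568×10^9 km.
In AU: r₂ = 1.555568×10^9 / 1.496×10^8 = 10.4 AU.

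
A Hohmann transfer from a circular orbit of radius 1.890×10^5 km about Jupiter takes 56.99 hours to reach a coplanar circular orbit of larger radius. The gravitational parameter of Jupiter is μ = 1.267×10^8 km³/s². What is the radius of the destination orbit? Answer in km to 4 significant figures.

r₂ = 1.440×10^6 km

Transfer time t = 56.99 hours = 2.05164×10^5 s, and t = π√(a_t³/μ).
So a_t = (μ t²/π²)^(1/3) = (1.267×10^8 × (2.05164×10^5)² / π²)^(1/3) = 8.1450×10^5 km.
Since a_t = (r₁ + r₂)/2, r₂ = 2a_t − r₁ = 2×8.1450×10^5 − 1.890×10^5 = 1.440×10^6 km.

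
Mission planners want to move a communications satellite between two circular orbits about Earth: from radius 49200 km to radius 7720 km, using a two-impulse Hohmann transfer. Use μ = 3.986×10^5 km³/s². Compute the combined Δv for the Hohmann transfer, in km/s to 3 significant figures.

The Hohmann ellipse has a_t = (r₁ + r₂)/2 = 28460 km.
At r₁ the circular-orbit speed is v₁ = √(μ/r₁) = 2.846 km/s.
On the transfer ellipse at r₁, vis-viva gives v_a = √[μ(2/r₁ − 1/a_t)] = 1.482 km/s.
First burn Δv₁ = |v_a − v₁| = 1.364 km/s.
Circular speed at r₂: v₂ = √(μ/r₂) = 7.186 km/s.
Transfer-orbit speed at r₂: v_p = √[μ(2/r₂ − 1/a_t)] = 9.448 km/s.
Second burn Δv₂ = |v₂ − v_p| = 2.262 km/s.
Δv = Δv₁ + Δv₂ = 1.364 + 2.262 = 3.626 km/s.

Δv = 3.63 km/s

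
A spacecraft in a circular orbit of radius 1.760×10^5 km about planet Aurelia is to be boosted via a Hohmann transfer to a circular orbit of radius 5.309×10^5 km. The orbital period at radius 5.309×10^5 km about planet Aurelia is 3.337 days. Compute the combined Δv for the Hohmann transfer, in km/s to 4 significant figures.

Δv = 7.938 km/s

From Kepler's third law T² = 4π²r³/μ at r = 5.309×10^5 km, T = 3.337 days = 3.337 × 86400 s = 2.883168×10^5 s: μ = 4π²r³/T² = 7.10654×10^7 km³/s².
Semi-major axis of the transfer orbit: a_t = (1.760×10^5 + 5.309×10^5)/2 = 3.5345×10^5 km.
At r₁ the circular-orbit speed is v₁ = √(μ/r₁) = 20.094 km/s.
On the transfer ellipse at r₁, vis-viva gives v_p = √[μ(2/r₁ − 1/a_t)] = 24.627 km/s.
First burn Δv₁ = |v_p − v₁| = 4.533 km/s.
At r₂, v₂ = √(μ/r₂) = 11.5697 km/s.
Transfer-orbit speed at r₂: v_a = √[μ(2/r₂ − 1/a_t)] = 8.16423 km/s.
Second burn Δv₂ = |v₂ − v_a| = 3.405 km/s.
Total Δv = Δv₁ + Δv₂ = 7.938 km/s.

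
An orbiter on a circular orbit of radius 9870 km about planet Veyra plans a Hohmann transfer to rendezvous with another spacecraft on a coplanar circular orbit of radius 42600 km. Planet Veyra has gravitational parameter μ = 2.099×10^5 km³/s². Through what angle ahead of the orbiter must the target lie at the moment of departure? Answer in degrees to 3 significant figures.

φ = 93.0°

Transfer-ellipse semi-major axis a_t = (r₁ + r₂)/2 = (9870 + 42600)/2 = 26235 km.
Transfer time t = π√(a_t³/μ) = 29138 s.
Target angular speed ω₂ = √(μ/r₂³) = 5.2106×10^-5 rad/s.
Angle swept by the target during transfer: ω₂·t = 1.5183 rad = 86.99°.
The orbiter traverses 180° on the transfer ellipse, so the target must lead by 180° − 86.99° = 93.0°.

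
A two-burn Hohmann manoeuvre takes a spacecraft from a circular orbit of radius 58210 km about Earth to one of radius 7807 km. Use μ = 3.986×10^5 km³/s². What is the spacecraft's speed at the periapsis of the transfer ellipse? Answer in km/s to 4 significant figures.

The Hohmann ellipse has a_t = (r₁ + r₂)/2 = 33008.5 km.
At periapsis, r = 7807 km.
From the vis-viva equation, v = √[μ(2/r − 1/a_t)] = 9.489 km/s.

v = 9.489 km/s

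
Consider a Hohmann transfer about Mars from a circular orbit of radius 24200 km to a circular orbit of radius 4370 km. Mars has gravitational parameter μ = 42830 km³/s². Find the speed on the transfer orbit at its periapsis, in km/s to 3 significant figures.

Transfer-ellipse semi-major axis a_t = (r₁ + r₂)/2 = (24200 + 4370)/2 = 14285 km.
The periapsis of the transfer ellipse is at r = 4370 km.
From the vis-viva equation, v = √[μ(2/r − 1/a_t)] = 4.075 km/s.

v = 4.07 km/s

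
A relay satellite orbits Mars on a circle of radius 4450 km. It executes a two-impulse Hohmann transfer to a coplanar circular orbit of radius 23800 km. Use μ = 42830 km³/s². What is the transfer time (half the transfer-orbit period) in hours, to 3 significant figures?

The Hohmann ellipse has a_t = (r₁ + r₂)/2 = 14125 km.
Half the transfer-orbit period gives t = π√(a_t³/μ) = 25480 s.
Converting: 25480 s ÷ 3600 s/hour = 7.08 hours.

t = 7.08 hours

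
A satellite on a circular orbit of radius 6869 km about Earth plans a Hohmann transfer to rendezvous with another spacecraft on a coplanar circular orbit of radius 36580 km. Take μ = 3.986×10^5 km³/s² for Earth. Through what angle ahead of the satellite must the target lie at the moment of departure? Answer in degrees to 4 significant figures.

The Hohmann ellipse has a_t = (r₁ + r₂)/2 = 21724.5 km.
The half-period of the transfer ellipse is t = π√(a_t³/μ) = 15933 s.
Target angular speed ω₂ = √(μ/r₂³) = 9.0241×10^-5 rad/s.
Angle swept by the target during transfer: ω₂·t = 1.4378 rad = 82.38°.
The satellite traverses 180° on the transfer ellipse, so the target must lead by 180° − 82.38° = 97.62°.

φ = 97.62°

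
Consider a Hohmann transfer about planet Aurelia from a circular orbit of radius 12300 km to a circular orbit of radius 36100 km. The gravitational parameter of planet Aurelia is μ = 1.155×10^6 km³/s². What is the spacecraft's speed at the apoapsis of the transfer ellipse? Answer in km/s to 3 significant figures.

v = 4.03 km/s

The Hohmann ellipse has a_t = (r₁ + r₂)/2 = 24200 km.
At apoapsis, r = 36100 km.
From the vis-viva equation, v = √[μ(2/r − 1/a_t)] = 4.033 km/s.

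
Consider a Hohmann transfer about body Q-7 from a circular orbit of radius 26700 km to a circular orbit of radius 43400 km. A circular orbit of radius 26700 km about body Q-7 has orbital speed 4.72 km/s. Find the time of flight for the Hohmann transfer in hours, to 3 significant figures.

From the circular-orbit relation v² = μ/r at r = 26700 km: μ = v²r = (4.72)² × 26700 = 5.94833×10^5 km³/s².
The Hohmann ellipse has a_t = (r₁ + r₂)/2 = 35050 km.
Half the transfer-orbit period gives t = π√(a_t³/μ) = 26729 s.
Converting: 26729 s ÷ 3600 s/hour = 7.42 hours.

t = 7.42 hours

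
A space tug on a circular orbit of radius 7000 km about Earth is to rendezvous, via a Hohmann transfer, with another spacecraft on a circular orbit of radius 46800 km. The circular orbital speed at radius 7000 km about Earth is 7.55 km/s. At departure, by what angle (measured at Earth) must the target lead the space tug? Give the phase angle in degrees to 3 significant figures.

From the circular-orbit relation v² = μ/r at r = 7000 km: μ = v²r = (7.55)² × 7000 = 3.99018×10^5 km³/s².
The Hohmann ellipse has a_t = (r₁ + r₂)/2 = 26900 km.
The half-period of the transfer ellipse is t = π√(a_t³/μ) = 21940 s.
The target's mean motion on its circular orbit is ω₂ = √(μ/r₂³) = 6.239×10^-5 rad/s.
Angle swept by the target during transfer: ω₂·t = 1.369 rad = 78.44°.
The space tug traverses 180° on the transfer ellipse, so the target must lead by 180° − 78.44° = 102°.

φ = 102°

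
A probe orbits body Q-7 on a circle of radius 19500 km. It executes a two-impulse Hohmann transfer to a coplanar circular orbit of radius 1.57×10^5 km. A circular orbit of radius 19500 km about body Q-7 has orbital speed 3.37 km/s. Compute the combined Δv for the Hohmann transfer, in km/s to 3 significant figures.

Δv = 1.75 km/s

From the circular-orbit relation v² = μ/r at r = 19500 km: μ = v²r = (3.37)² × 19500 = 2.21460×10^5 km³/s².
Semi-major axis of the transfer orbit: a_t = (19500 + 1.570×10^5)/2 = 88250 km.
Circular speed at r₁: v₁ = √(μ/r₁) = √(2.21460×10^5/19500) = 3.370 km/s.
On the transfer ellipse at r₁, v² = μ(2/r − 1/a) gives v_p = √[μ(2/r₁ − 1/a_t)] = 4.495 km/s.
First burn Δv₁ = |v_p − v₁| = 1.125 km/s.
At r₂, v₂ = √(μ/r₂) = 1.1877 km/s.
Transfer-orbit speed at r₂: v_a = √[μ(2/r₂ − 1/a_t)] = 0.55829 km/s.
Second burn Δv₂ = |v₂ − v_a| = 0.6294 km/s.
Δv = Δv₁ + Δv₂ = 1.125 + 0.6294 = 1.754 km/s.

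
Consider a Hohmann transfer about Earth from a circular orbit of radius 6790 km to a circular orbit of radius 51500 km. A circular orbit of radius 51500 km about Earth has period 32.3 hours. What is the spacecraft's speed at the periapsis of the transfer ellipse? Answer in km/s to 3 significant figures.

v = 10.2 km/s

From Kepler's third law T² = 4π²r³/μ at r = 51500 km, T = 32.3 hours = 32.3 × 3600 s = 1.1628×10^5 s: μ = 4π²r³/T² = 3.98815×10^5 km³/s².
Transfer-ellipse semi-major axis a_t = (r₁ + r₂)/2 = (6790 + 51500)/2 = 29145 km.
At periapsis, r = 6790 km.
Vis-viva: v = √[μ(2/r − 1/a_t)] = √[3.98815×10^5 × (2/6790 − 1/29145)] = 10.19 km/s.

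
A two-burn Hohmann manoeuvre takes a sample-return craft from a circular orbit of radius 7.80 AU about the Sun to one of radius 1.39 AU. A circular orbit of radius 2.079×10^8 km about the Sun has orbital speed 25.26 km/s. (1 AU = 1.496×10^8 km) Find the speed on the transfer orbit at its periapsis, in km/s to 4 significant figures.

v = 32.91 km/s

From the circular-orbit relation v² = μ/r at r = 2.079×10^8 km: μ = v²r = (25.26)² × 2.079×10^8 = 1.32654×10^11 km³/s².
In km: r₁ = 7.80 × 1.496×10^8 = 1.16688×10^9 km; r₂ = 1.39 × 1.496×10^8 = 2.07944×10^8 km.
Transfer-ellipse semi-major axis a_t = (r₁ + r₂)/2 = (1.16688×10^9 + 2.07944×10^8)/2 = 6.87412×10^8 km.
At periapsis, r = 2.07944×10^8 km.
Applying v² = μ(2/r − 1/a_t): v = 32.91 km/s.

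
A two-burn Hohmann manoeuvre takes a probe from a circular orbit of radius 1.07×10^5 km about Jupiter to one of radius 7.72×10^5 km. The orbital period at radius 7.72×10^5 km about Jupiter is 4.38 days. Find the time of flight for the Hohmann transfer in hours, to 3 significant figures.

t = 22.6 hours

From Kepler's third law T² = 4π²r³/μ at r = 7.72×10^5 km, T = 4.38 days = 4.38 × 86400 s = 3.78432×10^5 s: μ = 4π²r³/T² = 1.26834×10^8 km³/s².
Semi-major axis of the transfer orbit: a_t = (1.070×10^5 + 7.720×10^5)/2 = 4.395×10^5 km.
Half the transfer-orbit period gives t = π√(a_t³/μ) = 81280 s.
Converting: 81280 s ÷ 3600 s/hour = 22.6 hours.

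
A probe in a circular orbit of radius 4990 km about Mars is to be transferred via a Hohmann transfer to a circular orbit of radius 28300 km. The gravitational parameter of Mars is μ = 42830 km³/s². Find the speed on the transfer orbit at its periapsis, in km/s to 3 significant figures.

Transfer-ellipse semi-major axis a_t = (r₁ + r₂)/2 = (4990 + 28300)/2 = 16645 km.
The periapsis of the transfer ellipse is at r = 4990 km.
From the vis-viva equation, v = √[μ(2/r − 1/a_t)] = 3.820 km/s.

v = 3.82 km/s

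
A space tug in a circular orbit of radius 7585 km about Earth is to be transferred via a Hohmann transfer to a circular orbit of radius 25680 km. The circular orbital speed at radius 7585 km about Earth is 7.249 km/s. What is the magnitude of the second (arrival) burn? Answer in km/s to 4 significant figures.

From the circular-orbit relation v² = μ/r at r = 7585 km: μ = v²r = (7.249)² × 7585 = 3.98577×10^5 km³/s².
Transfer-ellipse semi-major axis a_t = (r₁ + r₂)/2 = (7585 + 25680)/2 = 16632.5 km.
On the circular orbit at r = 25680 km, v_c = √(μ/r) = 3.9397 km/s.
Transfer-orbit speed at the same r (vis-viva, a = a_t): v_t = √[μ(2/r − 1/a_t)] = 2.6605 km/s.
Δv₂ = |v_t − v_c| = |2.6605 − 3.9397| = 1.279 km/s.

Δv₂ = 1.279 km/s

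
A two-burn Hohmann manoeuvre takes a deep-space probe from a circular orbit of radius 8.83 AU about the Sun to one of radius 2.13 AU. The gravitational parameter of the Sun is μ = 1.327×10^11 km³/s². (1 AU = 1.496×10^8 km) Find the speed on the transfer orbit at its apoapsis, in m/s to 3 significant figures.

v = 6250 m/s

In km: r₁ = 8.83 × 1.496×10^8 = 1.320968×10^9 km; r₂ = 2.13 × 1.496×10^8 = 3.18648×10^8 km.
Semi-major axis of the transfer orbit: a_t = (1.320968×10^9 + 3.18648×10^8)/2 = 8.19808×10^8 km.
The apoapsis of the transfer ellipse is at r = 1.320968×10^9 km.
Vis-viva: v = √[μ(2/r − 1/a_t)] = √[1.327×10^11 × (2/1.320968×10^9 − 1/8.19808×10^8)] = 6.249 km/s.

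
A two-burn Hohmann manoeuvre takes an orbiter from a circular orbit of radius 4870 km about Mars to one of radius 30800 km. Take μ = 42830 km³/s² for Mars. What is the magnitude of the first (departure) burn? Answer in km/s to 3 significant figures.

Semi-major axis of the transfer orbit: a_t = (4870 + 30800)/2 = 17835 km.
On the circular orbit at r = 4870 km, v_c = √(μ/r) = 2.9656 km/s.
Transfer-orbit speed at the same r (vis-viva, a = a_t): v_t = √[μ(2/r − 1/a_t)] = 3.8972 km/s.
Δv₁ = |v_t − v_c| = |3.8972 − 2.9656| = 0.9316 km/s.

Δv₁ = 0.932 km/s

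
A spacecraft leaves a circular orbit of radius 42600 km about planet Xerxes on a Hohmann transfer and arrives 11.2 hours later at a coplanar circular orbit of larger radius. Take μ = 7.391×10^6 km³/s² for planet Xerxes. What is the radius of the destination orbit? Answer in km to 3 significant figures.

r₂ = 1.71×10^5 km

Transfer time t = 11.2 hours = 40320 s, and t = π√(a_t³/μ).
So a_t = (μ t²/π²)^(1/3) = (7.391×10^6 × (40320)² / π²)^(1/3) = 1.0678×10^5 km.
Since a_t = (r₁ + r₂)/2, r₂ = 2a_t − r₁ = 2×1.0678×10^5 − 42600 = 1.7096×10^5 km.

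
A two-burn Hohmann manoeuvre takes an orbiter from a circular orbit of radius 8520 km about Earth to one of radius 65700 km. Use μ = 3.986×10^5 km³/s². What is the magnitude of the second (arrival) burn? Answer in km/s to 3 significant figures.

Δv₂ = 1.28 km/s

The Hohmann ellipse has a_t = (r₁ + r₂)/2 = 37110 km.
On the circular orbit at r = 65700 km, v_c = √(μ/r) = 2.463 km/s.
Vis-viva on the transfer ellipse at r = 65700 km gives v_t = √[μ(2/r − 1/a_t)] = 1.180 km/s.
Δv₂ = |v_t − v_c| = |1.180 − 2.463| = 1.283 km/s.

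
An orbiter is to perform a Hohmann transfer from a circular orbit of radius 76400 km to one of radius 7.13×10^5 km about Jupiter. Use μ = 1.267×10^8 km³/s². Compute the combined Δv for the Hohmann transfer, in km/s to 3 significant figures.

The Hohmann ellipse has a_t = (r₁ + r₂)/2 = 3.947×10^5 km.
At r₁ the circular-orbit speed is v₁ = √(μ/r₁) = 40.72 km/s.
Transfer-orbit speed at r₁ (vis-viva equation): v_p = √[μ(2/r₁ − 1/a_t)] = 54.73 km/s.
First burn Δv₁ = |v_p − v₁| = 14.01 km/s.
At r₂, v₂ = √(μ/r₂) = 13.3304 km/s.
Transfer-orbit speed at r₂: v_a = √[μ(2/r₂ − 1/a_t)] = 5.86485 km/s.
Second burn Δv₂ = |v₂ − v_a| = 7.466 km/s.
Δv = Δv₁ + Δv₂ = 14.01 + 7.466 = 21.48 km/s.

Δv = 21.5 km/s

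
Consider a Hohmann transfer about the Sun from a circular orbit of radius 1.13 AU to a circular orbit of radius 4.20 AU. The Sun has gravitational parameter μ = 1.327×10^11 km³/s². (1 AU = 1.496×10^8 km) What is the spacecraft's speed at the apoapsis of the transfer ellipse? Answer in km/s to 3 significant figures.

v = 9.46 km/s

In km: r₁ = 1.13 × 1.496×10^8 = 1.69048×10^8 km; r₂ = 4.20 × 1.496×10^8 = 6.2832×10^8 km.
Transfer-ellipse semi-major axis a_t = (r₁ + r₂)/2 = (1.69048×10^8 + 6.2832×10^8)/2 = 3.98684×10^8 km.
The apoapsis of the transfer ellipse is at r = 6.2832×10^8 km.
From the vis-viva equation, v = √[μ(2/r − 1/a_t)] = 9.463 km/s.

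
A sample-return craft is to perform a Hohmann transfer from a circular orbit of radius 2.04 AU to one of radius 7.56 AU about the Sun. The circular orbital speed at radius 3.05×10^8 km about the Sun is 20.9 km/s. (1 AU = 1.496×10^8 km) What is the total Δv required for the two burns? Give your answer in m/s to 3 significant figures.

From the circular-orbit relation v² = μ/r at r = 3.05×10^8 km: μ = v²r = (20.9)² × 3.05×10^8 = 1.33227×10^11 km³/s².
In km: r₁ = 2.04 × 1.496×10^8 = 3.05184×10^8 km; r₂ = 7.56 × 1.496×10^8 = 1.130976×10^9 km.
Semi-major axis of the transfer orbit: a_t = (3.05184×10^8 + 1.130976×10^9)/2 = 7.1808×10^8 km.
Circular speed at r₁: v₁ = √(μ/r₁) = √(1.33227×10^11/3.05184×10^8) = 20.8937 km/s.
Transfer-orbit speed at r₁ (vis-viva): v_p = √[μ(2/r₁ − 1/a_t)] = 26.2214 km/s.
First burn Δv₁ = |v_p − v₁| = 5.328 km/s.
Circular speed at r₂: v₂ = √(μ/r₂) = 10.8535 km/s.
Transfer-orbit speed at r₂: v_a = √[μ(2/r₂ − 1/a_t)] = 7.07561 km/s.
Second burn Δv₂ = |v₂ − v_a| = 3.778 km/s.
Δv = Δv₁ + Δv₂ = 5.328 + 3.778 = 9.106 km/s.

Δv = 9110 m/s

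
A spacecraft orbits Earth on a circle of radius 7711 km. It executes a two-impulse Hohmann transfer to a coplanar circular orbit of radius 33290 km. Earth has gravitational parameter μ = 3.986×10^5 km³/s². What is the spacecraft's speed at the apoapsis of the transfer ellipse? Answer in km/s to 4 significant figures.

v = 2.122 km/s

The Hohmann ellipse has a_t = (r₁ + r₂)/2 = 20500.5 km.
The apoapsis of the transfer ellipse is at r = 33290 km.
From the vis-viva equation, v = √[μ(2/r − 1/a_t)] = 2.122 km/s.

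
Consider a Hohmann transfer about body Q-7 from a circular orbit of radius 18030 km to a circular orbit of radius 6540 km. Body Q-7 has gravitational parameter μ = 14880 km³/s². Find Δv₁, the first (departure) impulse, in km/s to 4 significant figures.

Transfer-ellipse semi-major axis a_t = (r₁ + r₂)/2 = (18030 + 6540)/2 = 12285 km.
Circular speed at r = 18030 km: v_c = √(μ/r) = 0.90846 km/s.
Vis-viva on the transfer ellipse at r = 18030 km gives v_t = √[μ(2/r − 1/a_t)] = 0.66283 km/s.
Δv₁ = |v_t − v_c| = |0.66283 − 0.90846| = 0.2456 km/s.

Δv₁ = 0.2456 km/s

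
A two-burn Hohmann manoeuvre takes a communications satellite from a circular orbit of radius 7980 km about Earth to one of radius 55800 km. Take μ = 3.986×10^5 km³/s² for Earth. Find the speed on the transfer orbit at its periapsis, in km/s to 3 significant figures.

v = 9.35 km/s

Semi-major axis of the transfer orbit: a_t = (7980 + 55800)/2 = 31890 km.
At periapsis, r = 7980 km.
Applying v² = μ(2/r − 1/a_t): v = 9.349 km/s.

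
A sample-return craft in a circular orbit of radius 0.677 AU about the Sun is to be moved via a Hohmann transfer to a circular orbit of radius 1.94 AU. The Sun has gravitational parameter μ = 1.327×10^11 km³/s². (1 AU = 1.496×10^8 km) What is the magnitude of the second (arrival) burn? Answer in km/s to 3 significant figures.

In km: r₁ = 0.677 × 1.496×10^8 = 1.012792×10^8 km; r₂ = 1.94 × 1.496×10^8 = 2.90224×10^8 km.
Transfer-ellipse semi-major axis a_t = (r₁ + r₂)/2 = (1.012792×10^8 + 2.90224×10^8)/2 = 1.957516×10^8 km.
On the circular orbit at r = 2.90224×10^8 km, v_c = √(μ/r) = 21.383 km/s.
Vis-viva on the transfer ellipse at r = 2.90224×10^8 km gives v_t = √[μ(2/r − 1/a_t)] = 15.381 km/s.
Δv₂ = |v_t − v_c| = |15.381 − 21.383| = 6.002 km/s.

Δv₂ = 6.00 km/s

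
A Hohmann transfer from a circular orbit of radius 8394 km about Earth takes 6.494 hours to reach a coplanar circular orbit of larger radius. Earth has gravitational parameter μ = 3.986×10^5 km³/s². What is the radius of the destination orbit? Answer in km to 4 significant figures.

r₂ = 47710 km

Transfer time t = 6.494 hours = 23378.4 s, and t = π√(a_t³/μ).
So a_t = (μ t²/π²)^(1/3) = (3.986×10^5 × (23378.4)² / π²)^(1/3) = 28051 km.
Since a_t = (r₁ + r₂)/2, r₂ = 2a_t − r₁ = 2×28051 − 8394 = 47708 km.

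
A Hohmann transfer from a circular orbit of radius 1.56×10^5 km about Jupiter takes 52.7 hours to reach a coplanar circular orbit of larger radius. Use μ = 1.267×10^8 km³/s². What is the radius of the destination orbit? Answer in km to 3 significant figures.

Transfer time t = 52.7 hours = 1.8972×10^5 s, and t = π√(a_t³/μ).
So a_t = (μ t²/π²)^(1/3) = (1.267×10^8 × (1.8972×10^5)² / π²)^(1/3) = 7.7310×10^5 km.
Since a_t = (r₁ + r₂)/2, r₂ = 2a_t − r₁ = 2×7.7310×10^5 − 1.560×10^5 = 1.3902×10^6 km.

r₂ = 1.39×10^6 km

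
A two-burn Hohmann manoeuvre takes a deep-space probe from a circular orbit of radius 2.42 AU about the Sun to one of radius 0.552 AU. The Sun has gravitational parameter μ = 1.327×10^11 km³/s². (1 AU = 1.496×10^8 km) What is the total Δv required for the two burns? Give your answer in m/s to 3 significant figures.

Δv = 18500 m/s

In km: r₁ = 2.42 × 1.496×10^8 = 3.62032×10^8 km; r₂ = 0.552 × 1.496×10^8 = 8.25792×10^7 km.
Transfer-ellipse semi-major axis a_t = (r₁ + r₂)/2 = (3.62032×10^8 + 8.25792×10^7)/2 = 2.223056×10^8 km.
Circular speed at r₁: v₁ = √(μ/r₁) = √(1.327×10^11/3.62032×10^8) = 19.1453 km/s.
Transfer-orbit speed at r₁ (vis-viva): v_a = √[μ(2/r₁ − 1/a_t)] = 11.6687 km/s.
First burn Δv₁ = |v_a − v₁| = 7.477 km/s.
At r₂, v₂ = √(μ/r₂) = 40.09 km/s.
Transfer-orbit speed at r₂: v_p = √[μ(2/r₂ − 1/a_t)] = 51.16 km/s.
Second burn Δv₂ = |v₂ − v_p| = 11.07 km/s.
Total Δv = Δv₁ + Δv₂ = 18.55 km/s.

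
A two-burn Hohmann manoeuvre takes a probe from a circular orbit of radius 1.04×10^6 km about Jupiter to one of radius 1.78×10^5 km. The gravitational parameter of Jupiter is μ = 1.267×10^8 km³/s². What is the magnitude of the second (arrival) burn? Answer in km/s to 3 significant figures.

Δv₂ = 8.19 km/s

Transfer-ellipse semi-major axis a_t = (r₁ + r₂)/2 = (1.040×10^6 + 1.780×10^5)/2 = 6.090×10^5 km.
Circular speed at r = 1.780×10^5 km: v_c = √(μ/r) = 26.680 km/s.
Vis-viva on the transfer ellipse at r = 1.780×10^5 km gives v_t = √[μ(2/r − 1/a_t)] = 34.865 km/s.
Δv₂ = |v_t − v_c| = |34.865 − 26.680| = 8.185 km/s.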